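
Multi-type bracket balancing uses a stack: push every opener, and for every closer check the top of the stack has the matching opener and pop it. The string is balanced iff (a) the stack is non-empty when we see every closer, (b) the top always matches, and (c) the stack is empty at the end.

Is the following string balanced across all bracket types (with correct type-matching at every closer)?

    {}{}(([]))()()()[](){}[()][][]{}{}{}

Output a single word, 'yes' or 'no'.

Answer: yes

Derivation:
pos 0: push '{'; stack = {
pos 1: '}' matches '{'; pop; stack = (empty)
pos 2: push '{'; stack = {
pos 3: '}' matches '{'; pop; stack = (empty)
pos 4: push '('; stack = (
pos 5: push '('; stack = ((
pos 6: push '['; stack = (([
pos 7: ']' matches '['; pop; stack = ((
pos 8: ')' matches '('; pop; stack = (
pos 9: ')' matches '('; pop; stack = (empty)
pos 10: push '('; stack = (
pos 11: ')' matches '('; pop; stack = (empty)
pos 12: push '('; stack = (
pos 13: ')' matches '('; pop; stack = (empty)
pos 14: push '('; stack = (
pos 15: ')' matches '('; pop; stack = (empty)
pos 16: push '['; stack = [
pos 17: ']' matches '['; pop; stack = (empty)
pos 18: push '('; stack = (
pos 19: ')' matches '('; pop; stack = (empty)
pos 20: push '{'; stack = {
pos 21: '}' matches '{'; pop; stack = (empty)
pos 22: push '['; stack = [
pos 23: push '('; stack = [(
pos 24: ')' matches '('; pop; stack = [
pos 25: ']' matches '['; pop; stack = (empty)
pos 26: push '['; stack = [
pos 27: ']' matches '['; pop; stack = (empty)
pos 28: push '['; stack = [
pos 29: ']' matches '['; pop; stack = (empty)
pos 30: push '{'; stack = {
pos 31: '}' matches '{'; pop; stack = (empty)
pos 32: push '{'; stack = {
pos 33: '}' matches '{'; pop; stack = (empty)
pos 34: push '{'; stack = {
pos 35: '}' matches '{'; pop; stack = (empty)
end: stack empty → VALID
Verdict: properly nested → yes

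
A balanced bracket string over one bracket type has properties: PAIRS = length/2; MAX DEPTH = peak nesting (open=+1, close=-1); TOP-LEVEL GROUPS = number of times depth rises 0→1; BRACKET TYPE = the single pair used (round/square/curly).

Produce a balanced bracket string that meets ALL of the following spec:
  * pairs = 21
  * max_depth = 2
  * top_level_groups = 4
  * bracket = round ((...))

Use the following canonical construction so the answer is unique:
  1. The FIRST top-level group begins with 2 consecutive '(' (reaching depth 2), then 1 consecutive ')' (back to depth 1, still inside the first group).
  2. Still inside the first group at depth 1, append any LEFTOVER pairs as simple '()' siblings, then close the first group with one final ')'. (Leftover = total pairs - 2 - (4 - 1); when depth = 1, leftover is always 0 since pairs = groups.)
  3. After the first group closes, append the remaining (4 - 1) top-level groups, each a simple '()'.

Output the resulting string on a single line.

Answer: (()()()()()()()()()()()()()()()()())()()()

Derivation:
Spec: pairs=21 depth=2 groups=4
Leftover pairs = 21 - 2 - (4-1) = 16
First group: deep chain of depth 2 + 16 sibling pairs
Remaining 3 groups: simple '()' each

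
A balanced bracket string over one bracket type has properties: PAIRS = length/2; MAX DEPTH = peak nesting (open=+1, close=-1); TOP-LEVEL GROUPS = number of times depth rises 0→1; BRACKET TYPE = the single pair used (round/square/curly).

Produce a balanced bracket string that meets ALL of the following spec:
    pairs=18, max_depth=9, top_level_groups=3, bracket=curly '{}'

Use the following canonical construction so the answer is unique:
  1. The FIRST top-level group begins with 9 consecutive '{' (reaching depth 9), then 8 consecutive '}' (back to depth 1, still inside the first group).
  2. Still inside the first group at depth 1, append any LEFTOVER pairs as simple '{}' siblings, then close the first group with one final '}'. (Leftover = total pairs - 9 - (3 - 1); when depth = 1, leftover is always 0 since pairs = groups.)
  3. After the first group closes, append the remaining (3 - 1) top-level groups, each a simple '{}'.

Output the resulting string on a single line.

Spec: pairs=18 depth=9 groups=3
Leftover pairs = 18 - 9 - (3-1) = 7
First group: deep chain of depth 9 + 7 sibling pairs
Remaining 2 groups: simple '{}' each

Answer: {{{{{{{{{}}}}}}}}{}{}{}{}{}{}{}}{}{}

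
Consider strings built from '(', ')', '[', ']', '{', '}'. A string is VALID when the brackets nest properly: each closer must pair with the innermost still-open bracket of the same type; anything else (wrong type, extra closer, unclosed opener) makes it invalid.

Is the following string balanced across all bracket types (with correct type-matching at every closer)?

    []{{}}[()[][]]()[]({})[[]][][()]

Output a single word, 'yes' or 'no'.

Answer: yes

Derivation:
pos 0: push '['; stack = [
pos 1: ']' matches '['; pop; stack = (empty)
pos 2: push '{'; stack = {
pos 3: push '{'; stack = {{
pos 4: '}' matches '{'; pop; stack = {
pos 5: '}' matches '{'; pop; stack = (empty)
pos 6: push '['; stack = [
pos 7: push '('; stack = [(
pos 8: ')' matches '('; pop; stack = [
pos 9: push '['; stack = [[
pos 10: ']' matches '['; pop; stack = [
pos 11: push '['; stack = [[
pos 12: ']' matches '['; pop; stack = [
pos 13: ']' matches '['; pop; stack = (empty)
pos 14: push '('; stack = (
pos 15: ')' matches '('; pop; stack = (empty)
pos 16: push '['; stack = [
pos 17: ']' matches '['; pop; stack = (empty)
pos 18: push '('; stack = (
pos 19: push '{'; stack = ({
pos 20: '}' matches '{'; pop; stack = (
pos 21: ')' matches '('; pop; stack = (empty)
pos 22: push '['; stack = [
pos 23: push '['; stack = [[
pos 24: ']' matches '['; pop; stack = [
pos 25: ']' matches '['; pop; stack = (empty)
pos 26: push '['; stack = [
pos 27: ']' matches '['; pop; stack = (empty)
pos 28: push '['; stack = [
pos 29: push '('; stack = [(
pos 30: ')' matches '('; pop; stack = [
pos 31: ']' matches '['; pop; stack = (empty)
end: stack empty → VALID
Verdict: properly nested → yes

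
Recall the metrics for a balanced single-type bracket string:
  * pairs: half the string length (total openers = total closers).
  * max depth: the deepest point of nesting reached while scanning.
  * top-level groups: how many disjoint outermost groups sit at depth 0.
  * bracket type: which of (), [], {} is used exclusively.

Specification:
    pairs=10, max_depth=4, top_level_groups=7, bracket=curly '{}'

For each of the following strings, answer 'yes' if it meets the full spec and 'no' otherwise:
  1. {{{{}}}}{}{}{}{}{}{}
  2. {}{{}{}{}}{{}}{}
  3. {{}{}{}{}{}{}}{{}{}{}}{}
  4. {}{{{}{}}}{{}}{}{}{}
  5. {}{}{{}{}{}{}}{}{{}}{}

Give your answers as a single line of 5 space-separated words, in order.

Answer: yes no no no no

Derivation:
String 1 '{{{{}}}}{}{}{}{}{}{}': depth seq [1 2 3 4 3 2 1 0 1 0 1 0 1 0 1 0 1 0 1 0]
  -> pairs=10 depth=4 groups=7 -> yes
String 2 '{}{{}{}{}}{{}}{}': depth seq [1 0 1 2 1 2 1 2 1 0 1 2 1 0 1 0]
  -> pairs=8 depth=2 groups=4 -> no
String 3 '{{}{}{}{}{}{}}{{}{}{}}{}': depth seq [1 2 1 2 1 2 1 2 1 2 1 2 1 0 1 2 1 2 1 2 1 0 1 0]
  -> pairs=12 depth=2 groups=3 -> no
String 4 '{}{{{}{}}}{{}}{}{}{}': depth seq [1 0 1 2 3 2 3 2 1 0 1 2 1 0 1 0 1 0 1 0]
  -> pairs=10 depth=3 groups=6 -> no
String 5 '{}{}{{}{}{}{}}{}{{}}{}': depth seq [1 0 1 0 1 2 1 2 1 2 1 2 1 0 1 0 1 2 1 0 1 0]
  -> pairs=11 depth=2 groups=6 -> no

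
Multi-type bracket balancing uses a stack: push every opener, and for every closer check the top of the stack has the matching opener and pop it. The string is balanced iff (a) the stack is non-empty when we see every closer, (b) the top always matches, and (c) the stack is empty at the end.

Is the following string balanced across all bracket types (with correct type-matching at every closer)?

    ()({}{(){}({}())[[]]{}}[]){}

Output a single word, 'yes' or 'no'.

pos 0: push '('; stack = (
pos 1: ')' matches '('; pop; stack = (empty)
pos 2: push '('; stack = (
pos 3: push '{'; stack = ({
pos 4: '}' matches '{'; pop; stack = (
pos 5: push '{'; stack = ({
pos 6: push '('; stack = ({(
pos 7: ')' matches '('; pop; stack = ({
pos 8: push '{'; stack = ({{
pos 9: '}' matches '{'; pop; stack = ({
pos 10: push '('; stack = ({(
pos 11: push '{'; stack = ({({
pos 12: '}' matches '{'; pop; stack = ({(
pos 13: push '('; stack = ({((
pos 14: ')' matches '('; pop; stack = ({(
pos 15: ')' matches '('; pop; stack = ({
pos 16: push '['; stack = ({[
pos 17: push '['; stack = ({[[
pos 18: ']' matches '['; pop; stack = ({[
pos 19: ']' matches '['; pop; stack = ({
pos 20: push '{'; stack = ({{
pos 21: '}' matches '{'; pop; stack = ({
pos 22: '}' matches '{'; pop; stack = (
pos 23: push '['; stack = ([
pos 24: ']' matches '['; pop; stack = (
pos 25: ')' matches '('; pop; stack = (empty)
pos 26: push '{'; stack = {
pos 27: '}' matches '{'; pop; stack = (empty)
end: stack empty → VALID
Verdict: properly nested → yes

Answer: yes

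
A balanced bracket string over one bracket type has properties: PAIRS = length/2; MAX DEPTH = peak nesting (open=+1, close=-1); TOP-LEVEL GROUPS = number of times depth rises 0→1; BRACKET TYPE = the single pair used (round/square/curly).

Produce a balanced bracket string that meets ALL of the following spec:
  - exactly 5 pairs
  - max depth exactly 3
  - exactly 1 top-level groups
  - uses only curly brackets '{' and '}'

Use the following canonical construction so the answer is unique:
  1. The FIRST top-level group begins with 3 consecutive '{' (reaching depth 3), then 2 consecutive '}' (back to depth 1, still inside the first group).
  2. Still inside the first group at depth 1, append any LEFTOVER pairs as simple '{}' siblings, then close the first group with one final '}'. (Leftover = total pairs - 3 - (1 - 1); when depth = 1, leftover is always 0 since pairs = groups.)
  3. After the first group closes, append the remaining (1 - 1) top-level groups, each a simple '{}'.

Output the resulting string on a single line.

Answer: {{{}}{}{}}

Derivation:
Spec: pairs=5 depth=3 groups=1
Leftover pairs = 5 - 3 - (1-1) = 2
First group: deep chain of depth 3 + 2 sibling pairs
Remaining 0 groups: simple '{}' each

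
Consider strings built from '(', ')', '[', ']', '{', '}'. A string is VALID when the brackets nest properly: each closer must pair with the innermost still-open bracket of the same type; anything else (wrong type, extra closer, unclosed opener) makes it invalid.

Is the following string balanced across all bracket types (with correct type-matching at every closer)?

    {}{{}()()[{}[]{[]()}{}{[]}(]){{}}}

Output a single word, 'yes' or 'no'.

Answer: no

Derivation:
pos 0: push '{'; stack = {
pos 1: '}' matches '{'; pop; stack = (empty)
pos 2: push '{'; stack = {
pos 3: push '{'; stack = {{
pos 4: '}' matches '{'; pop; stack = {
pos 5: push '('; stack = {(
pos 6: ')' matches '('; pop; stack = {
pos 7: push '('; stack = {(
pos 8: ')' matches '('; pop; stack = {
pos 9: push '['; stack = {[
pos 10: push '{'; stack = {[{
pos 11: '}' matches '{'; pop; stack = {[
pos 12: push '['; stack = {[[
pos 13: ']' matches '['; pop; stack = {[
pos 14: push '{'; stack = {[{
pos 15: push '['; stack = {[{[
pos 16: ']' matches '['; pop; stack = {[{
pos 17: push '('; stack = {[{(
pos 18: ')' matches '('; pop; stack = {[{
pos 19: '}' matches '{'; pop; stack = {[
pos 20: push '{'; stack = {[{
pos 21: '}' matches '{'; pop; stack = {[
pos 22: push '{'; stack = {[{
pos 23: push '['; stack = {[{[
pos 24: ']' matches '['; pop; stack = {[{
pos 25: '}' matches '{'; pop; stack = {[
pos 26: push '('; stack = {[(
pos 27: saw closer ']' but top of stack is '(' (expected ')') → INVALID
Verdict: type mismatch at position 27: ']' closes '(' → no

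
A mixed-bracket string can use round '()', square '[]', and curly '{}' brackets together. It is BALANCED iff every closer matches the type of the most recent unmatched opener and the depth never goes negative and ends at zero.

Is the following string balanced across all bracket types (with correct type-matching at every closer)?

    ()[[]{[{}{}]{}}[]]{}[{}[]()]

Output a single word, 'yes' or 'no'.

Answer: yes

Derivation:
pos 0: push '('; stack = (
pos 1: ')' matches '('; pop; stack = (empty)
pos 2: push '['; stack = [
pos 3: push '['; stack = [[
pos 4: ']' matches '['; pop; stack = [
pos 5: push '{'; stack = [{
pos 6: push '['; stack = [{[
pos 7: push '{'; stack = [{[{
pos 8: '}' matches '{'; pop; stack = [{[
pos 9: push '{'; stack = [{[{
pos 10: '}' matches '{'; pop; stack = [{[
pos 11: ']' matches '['; pop; stack = [{
pos 12: push '{'; stack = [{{
pos 13: '}' matches '{'; pop; stack = [{
pos 14: '}' matches '{'; pop; stack = [
pos 15: push '['; stack = [[
pos 16: ']' matches '['; pop; stack = [
pos 17: ']' matches '['; pop; stack = (empty)
pos 18: push '{'; stack = {
pos 19: '}' matches '{'; pop; stack = (empty)
pos 20: push '['; stack = [
pos 21: push '{'; stack = [{
pos 22: '}' matches '{'; pop; stack = [
pos 23: push '['; stack = [[
pos 24: ']' matches '['; pop; stack = [
pos 25: push '('; stack = [(
pos 26: ')' matches '('; pop; stack = [
pos 27: ']' matches '['; pop; stack = (empty)
end: stack empty → VALID
Verdict: properly nested → yes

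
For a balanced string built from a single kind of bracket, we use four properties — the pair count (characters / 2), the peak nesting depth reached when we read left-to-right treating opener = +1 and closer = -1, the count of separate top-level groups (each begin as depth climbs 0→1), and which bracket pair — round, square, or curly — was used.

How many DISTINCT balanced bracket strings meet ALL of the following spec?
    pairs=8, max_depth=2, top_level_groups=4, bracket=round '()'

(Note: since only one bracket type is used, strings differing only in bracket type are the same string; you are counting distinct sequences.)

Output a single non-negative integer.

Spec: pairs=8 depth=2 groups=4
Count(depth <= 2) = 35
Count(depth <= 1) = 0
Count(depth == 2) = 35 - 0 = 35

Answer: 35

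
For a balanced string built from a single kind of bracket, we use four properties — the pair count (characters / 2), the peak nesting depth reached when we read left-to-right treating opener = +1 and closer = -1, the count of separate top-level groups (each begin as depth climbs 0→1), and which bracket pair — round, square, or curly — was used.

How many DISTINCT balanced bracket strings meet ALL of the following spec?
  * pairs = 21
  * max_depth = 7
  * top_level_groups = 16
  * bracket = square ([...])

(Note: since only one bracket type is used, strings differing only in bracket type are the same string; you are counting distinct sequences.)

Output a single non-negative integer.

Answer: 0

Derivation:
Spec: pairs=21 depth=7 groups=16
Count(depth <= 7) = 40480
Count(depth <= 6) = 40480
Count(depth == 7) = 40480 - 40480 = 0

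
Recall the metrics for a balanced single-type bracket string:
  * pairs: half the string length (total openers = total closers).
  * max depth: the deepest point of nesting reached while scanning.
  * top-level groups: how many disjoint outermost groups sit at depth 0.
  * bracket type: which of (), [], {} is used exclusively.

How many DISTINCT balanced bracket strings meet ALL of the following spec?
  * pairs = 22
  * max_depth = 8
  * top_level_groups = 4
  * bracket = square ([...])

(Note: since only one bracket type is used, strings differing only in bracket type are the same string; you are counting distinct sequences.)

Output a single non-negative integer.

Answer: 1371858306

Derivation:
Spec: pairs=22 depth=8 groups=4
Count(depth <= 8) = 10244274274
Count(depth <= 7) = 8872415968
Count(depth == 8) = 10244274274 - 8872415968 = 1371858306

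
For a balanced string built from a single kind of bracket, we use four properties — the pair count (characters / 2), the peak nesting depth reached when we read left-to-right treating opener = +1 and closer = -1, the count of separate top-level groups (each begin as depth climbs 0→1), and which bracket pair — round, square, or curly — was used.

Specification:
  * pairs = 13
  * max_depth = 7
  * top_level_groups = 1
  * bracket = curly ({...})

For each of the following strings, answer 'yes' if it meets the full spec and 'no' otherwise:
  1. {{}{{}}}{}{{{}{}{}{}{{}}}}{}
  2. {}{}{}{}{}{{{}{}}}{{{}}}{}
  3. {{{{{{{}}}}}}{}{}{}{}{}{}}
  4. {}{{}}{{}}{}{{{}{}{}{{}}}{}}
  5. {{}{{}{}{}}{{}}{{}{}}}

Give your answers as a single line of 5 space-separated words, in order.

Answer: no no yes no no

Derivation:
String 1 '{{}{{}}}{}{{{}{}{}{}{{}}}}{}': depth seq [1 2 1 2 3 2 1 0 1 0 1 2 3 2 3 2 3 2 3 2 3 4 3 2 1 0 1 0]
  -> pairs=14 depth=4 groups=4 -> no
String 2 '{}{}{}{}{}{{{}{}}}{{{}}}{}': depth seq [1 0 1 0 1 0 1 0 1 0 1 2 3 2 3 2 1 0 1 2 3 2 1 0 1 0]
  -> pairs=13 depth=3 groups=8 -> no
String 3 '{{{{{{{}}}}}}{}{}{}{}{}{}}': depth seq [1 2 3 4 5 6 7 6 5 4 3 2 1 2 1 2 1 2 1 2 1 2 1 2 1 0]
  -> pairs=13 depth=7 groups=1 -> yes
String 4 '{}{{}}{{}}{}{{{}{}{}{{}}}{}}': depth seq [1 0 1 2 1 0 1 2 1 0 1 0 1 2 3 2 3 2 3 2 3 4 3 2 1 2 1 0]
  -> pairs=14 depth=4 groups=5 -> no
String 5 '{{}{{}{}{}}{{}}{{}{}}}': depth seq [1 2 1 2 3 2 3 2 3 2 1 2 3 2 1 2 3 2 3 2 1 0]
  -> pairs=11 depth=3 groups=1 -> no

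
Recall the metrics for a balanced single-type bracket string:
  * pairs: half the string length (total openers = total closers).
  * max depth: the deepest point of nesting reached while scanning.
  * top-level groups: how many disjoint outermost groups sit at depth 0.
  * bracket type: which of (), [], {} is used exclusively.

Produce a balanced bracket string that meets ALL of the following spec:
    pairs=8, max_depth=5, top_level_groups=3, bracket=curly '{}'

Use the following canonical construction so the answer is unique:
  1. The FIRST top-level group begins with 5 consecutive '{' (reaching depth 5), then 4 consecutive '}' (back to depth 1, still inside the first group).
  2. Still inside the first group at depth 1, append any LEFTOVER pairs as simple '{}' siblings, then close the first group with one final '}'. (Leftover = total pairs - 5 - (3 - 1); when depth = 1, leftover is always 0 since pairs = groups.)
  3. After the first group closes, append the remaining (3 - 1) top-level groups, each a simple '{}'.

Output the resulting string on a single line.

Answer: {{{{{}}}}{}}{}{}

Derivation:
Spec: pairs=8 depth=5 groups=3
Leftover pairs = 8 - 5 - (3-1) = 1
First group: deep chain of depth 5 + 1 sibling pairs
Remaining 2 groups: simple '{}' each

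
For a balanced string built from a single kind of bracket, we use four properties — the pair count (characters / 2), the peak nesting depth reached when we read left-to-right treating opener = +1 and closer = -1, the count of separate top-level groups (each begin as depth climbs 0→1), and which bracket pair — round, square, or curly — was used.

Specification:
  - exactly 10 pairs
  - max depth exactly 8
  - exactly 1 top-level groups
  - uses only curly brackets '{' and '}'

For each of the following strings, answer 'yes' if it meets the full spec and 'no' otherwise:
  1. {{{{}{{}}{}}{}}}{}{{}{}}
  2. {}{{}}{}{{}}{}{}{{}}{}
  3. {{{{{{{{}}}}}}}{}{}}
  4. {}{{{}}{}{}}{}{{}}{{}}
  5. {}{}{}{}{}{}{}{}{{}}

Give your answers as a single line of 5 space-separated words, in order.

Answer: no no yes no no

Derivation:
String 1 '{{{{}{{}}{}}{}}}{}{{}{}}': depth seq [1 2 3 4 3 4 5 4 3 4 3 2 3 2 1 0 1 0 1 2 1 2 1 0]
  -> pairs=12 depth=5 groups=3 -> no
String 2 '{}{{}}{}{{}}{}{}{{}}{}': depth seq [1 0 1 2 1 0 1 0 1 2 1 0 1 0 1 0 1 2 1 0 1 0]
  -> pairs=11 depth=2 groups=8 -> no
String 3 '{{{{{{{{}}}}}}}{}{}}': depth seq [1 2 3 4 5 6 7 8 7 6 5 4 3 2 1 2 1 2 1 0]
  -> pairs=10 depth=8 groups=1 -> yes
String 4 '{}{{{}}{}{}}{}{{}}{{}}': depth seq [1 0 1 2 3 2 1 2 1 2 1 0 1 0 1 2 1 0 1 2 1 0]
  -> pairs=11 depth=3 groups=5 -> no
String 5 '{}{}{}{}{}{}{}{}{{}}': depth seq [1 0 1 0 1 0 1 0 1 0 1 0 1 0 1 0 1 2 1 0]
  -> pairs=10 depth=2 groups=9 -> no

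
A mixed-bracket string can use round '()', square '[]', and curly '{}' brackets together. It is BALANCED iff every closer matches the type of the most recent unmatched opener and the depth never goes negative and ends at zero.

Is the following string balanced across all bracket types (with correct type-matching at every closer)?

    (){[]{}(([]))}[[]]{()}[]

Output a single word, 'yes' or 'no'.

pos 0: push '('; stack = (
pos 1: ')' matches '('; pop; stack = (empty)
pos 2: push '{'; stack = {
pos 3: push '['; stack = {[
pos 4: ']' matches '['; pop; stack = {
pos 5: push '{'; stack = {{
pos 6: '}' matches '{'; pop; stack = {
pos 7: push '('; stack = {(
pos 8: push '('; stack = {((
pos 9: push '['; stack = {(([
pos 10: ']' matches '['; pop; stack = {((
pos 11: ')' matches '('; pop; stack = {(
pos 12: ')' matches '('; pop; stack = {
pos 13: '}' matches '{'; pop; stack = (empty)
pos 14: push '['; stack = [
pos 15: push '['; stack = [[
pos 16: ']' matches '['; pop; stack = [
pos 17: ']' matches '['; pop; stack = (empty)
pos 18: push '{'; stack = {
pos 19: push '('; stack = {(
pos 20: ')' matches '('; pop; stack = {
pos 21: '}' matches '{'; pop; stack = (empty)
pos 22: push '['; stack = [
pos 23: ']' matches '['; pop; stack = (empty)
end: stack empty → VALID
Verdict: properly nested → yes

Answer: yes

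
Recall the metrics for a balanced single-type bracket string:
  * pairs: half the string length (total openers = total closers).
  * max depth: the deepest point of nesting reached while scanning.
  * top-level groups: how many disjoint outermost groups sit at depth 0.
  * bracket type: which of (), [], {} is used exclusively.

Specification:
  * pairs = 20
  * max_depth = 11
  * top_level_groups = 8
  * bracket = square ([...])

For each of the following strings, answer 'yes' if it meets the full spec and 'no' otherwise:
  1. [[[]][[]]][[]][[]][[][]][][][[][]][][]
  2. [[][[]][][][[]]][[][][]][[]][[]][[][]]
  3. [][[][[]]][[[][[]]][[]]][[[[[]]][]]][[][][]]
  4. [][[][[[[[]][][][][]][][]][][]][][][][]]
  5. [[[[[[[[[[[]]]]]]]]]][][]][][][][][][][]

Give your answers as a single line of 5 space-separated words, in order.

String 1 '[[[]][[]]][[]][[]][[][]][][][[][]][][]': depth seq [1 2 3 2 1 2 3 2 1 0 1 2 1 0 1 2 1 0 1 2 1 2 1 0 1 0 1 0 1 2 1 2 1 0 1 0 1 0]
  -> pairs=19 depth=3 groups=9 -> no
String 2 '[[][[]][][][[]]][[][][]][[]][[]][[][]]': depth seq [1 2 1 2 3 2 1 2 1 2 1 2 3 2 1 0 1 2 1 2 1 2 1 0 1 2 1 0 1 2 1 0 1 2 1 2 1 0]
  -> pairs=19 depth=3 groups=5 -> no
String 3 '[][[][[]]][[[][[]]][[]]][[[[[]]][]]][[][][]]': depth seq [1 0 1 2 1 2 3 2 1 0 1 2 3 2 3 4 3 2 1 2 3 2 1 0 1 2 3 4 5 4 3 2 3 2 1 0 1 2 1 2 1 2 1 0]
  -> pairs=22 depth=5 groups=5 -> no
String 4 '[][[][[[[[]][][][][]][][]][][]][][][][]]': depth seq [1 0 1 2 1 2 3 4 5 6 5 4 5 4 5 4 5 4 5 4 3 4 3 4 3 2 3 2 3 2 1 2 1 2 1 2 1 2 1 0]
  -> pairs=20 depth=6 groups=2 -> no
String 5 '[[[[[[[[[[[]]]]]]]]]][][]][][][][][][][]': depth seq [1 2 3 4 5 6 7 8 9 10 11 10 9 8 7 6 5 4 3 2 1 2 1 2 1 0 1 0 1 0 1 0 1 0 1 0 1 0 1 0]
  -> pairs=20 depth=11 groups=8 -> yes

Answer: no no no no yes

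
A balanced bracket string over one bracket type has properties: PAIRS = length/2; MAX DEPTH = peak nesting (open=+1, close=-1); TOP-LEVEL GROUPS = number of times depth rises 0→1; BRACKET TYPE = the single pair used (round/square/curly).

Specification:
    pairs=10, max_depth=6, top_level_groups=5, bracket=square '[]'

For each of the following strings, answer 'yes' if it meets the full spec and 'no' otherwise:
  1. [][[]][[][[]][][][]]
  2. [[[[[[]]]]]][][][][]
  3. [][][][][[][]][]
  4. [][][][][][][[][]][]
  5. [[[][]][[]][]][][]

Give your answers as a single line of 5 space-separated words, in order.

String 1 '[][[]][[][[]][][][]]': depth seq [1 0 1 2 1 0 1 2 1 2 3 2 1 2 1 2 1 2 1 0]
  -> pairs=10 depth=3 groups=3 -> no
String 2 '[[[[[[]]]]]][][][][]': depth seq [1 2 3 4 5 6 5 4 3 2 1 0 1 0 1 0 1 0 1 0]
  -> pairs=10 depth=6 groups=5 -> yes
String 3 '[][][][][[][]][]': depth seq [1 0 1 0 1 0 1 0 1 2 1 2 1 0 1 0]
  -> pairs=8 depth=2 groups=6 -> no
String 4 '[][][][][][][[][]][]': depth seq [1 0 1 0 1 0 1 0 1 0 1 0 1 2 1 2 1 0 1 0]
  -> pairs=10 depth=2 groups=8 -> no
String 5 '[[[][]][[]][]][][]': depth seq [1 2 3 2 3 2 1 2 3 2 1 2 1 0 1 0 1 0]
  -> pairs=9 depth=3 groups=3 -> no

Answer: no yes no no no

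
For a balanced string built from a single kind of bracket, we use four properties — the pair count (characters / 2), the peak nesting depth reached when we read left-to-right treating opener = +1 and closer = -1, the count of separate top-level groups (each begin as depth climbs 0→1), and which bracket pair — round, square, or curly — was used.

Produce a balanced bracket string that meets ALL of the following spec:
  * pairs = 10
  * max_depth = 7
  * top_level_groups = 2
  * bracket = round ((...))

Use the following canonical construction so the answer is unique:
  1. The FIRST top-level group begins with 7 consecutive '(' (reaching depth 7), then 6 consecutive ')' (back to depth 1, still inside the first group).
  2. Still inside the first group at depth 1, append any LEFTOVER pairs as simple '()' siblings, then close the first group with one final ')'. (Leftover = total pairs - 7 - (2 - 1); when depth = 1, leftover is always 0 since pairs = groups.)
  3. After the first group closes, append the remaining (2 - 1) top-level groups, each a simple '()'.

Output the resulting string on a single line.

Answer: ((((((())))))()())()

Derivation:
Spec: pairs=10 depth=7 groups=2
Leftover pairs = 10 - 7 - (2-1) = 2
First group: deep chain of depth 7 + 2 sibling pairs
Remaining 1 groups: simple '()' each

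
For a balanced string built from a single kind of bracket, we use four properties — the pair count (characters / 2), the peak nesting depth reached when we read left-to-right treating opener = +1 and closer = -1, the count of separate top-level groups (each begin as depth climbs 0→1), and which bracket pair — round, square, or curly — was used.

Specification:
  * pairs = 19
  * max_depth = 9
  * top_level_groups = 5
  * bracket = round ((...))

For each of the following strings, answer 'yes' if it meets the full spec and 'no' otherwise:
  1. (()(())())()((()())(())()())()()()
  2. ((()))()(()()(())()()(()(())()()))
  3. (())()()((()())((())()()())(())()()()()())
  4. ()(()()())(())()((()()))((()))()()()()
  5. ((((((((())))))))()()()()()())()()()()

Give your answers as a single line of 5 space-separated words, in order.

String 1 '(()(())())()((()())(())()())()()()': depth seq [1 2 1 2 3 2 1 2 1 0 1 0 1 2 3 2 3 2 1 2 3 2 1 2 1 2 1 0 1 0 1 0 1 0]
  -> pairs=17 depth=3 groups=6 -> no
String 2 '((()))()(()()(())()()(()(())()()))': depth seq [1 2 3 2 1 0 1 0 1 2 1 2 1 2 3 2 1 2 1 2 1 2 3 2 3 4 3 2 3 2 3 2 1 0]
  -> pairs=17 depth=4 groups=3 -> no
String 3 '(())()()((()())((())()()())(())()()()()())': depth seq [1 2 1 0 1 0 1 0 1 2 3 2 3 2 1 2 3 4 3 2 3 2 3 2 3 2 1 2 3 2 1 2 1 2 1 2 1 2 1 2 1 0]
  -> pairs=21 depth=4 groups=4 -> no
String 4 '()(()()())(())()((()()))((()))()()()()': depth seq [1 0 1 2 1 2 1 2 1 0 1 2 1 0 1 0 1 2 3 2 3 2 1 0 1 2 3 2 1 0 1 0 1 0 1 0 1 0]
  -> pairs=19 depth=3 groups=10 -> no
String 5 '((((((((())))))))()()()()()())()()()()': depth seq [1 2 3 4 5 6 7 8 9 8 7 6 5 4 3 2 1 2 1 2 1 2 1 2 1 2 1 2 1 0 1 0 1 0 1 0 1 0]
  -> pairs=19 depth=9 groups=5 -> yes

Answer: no no no no yes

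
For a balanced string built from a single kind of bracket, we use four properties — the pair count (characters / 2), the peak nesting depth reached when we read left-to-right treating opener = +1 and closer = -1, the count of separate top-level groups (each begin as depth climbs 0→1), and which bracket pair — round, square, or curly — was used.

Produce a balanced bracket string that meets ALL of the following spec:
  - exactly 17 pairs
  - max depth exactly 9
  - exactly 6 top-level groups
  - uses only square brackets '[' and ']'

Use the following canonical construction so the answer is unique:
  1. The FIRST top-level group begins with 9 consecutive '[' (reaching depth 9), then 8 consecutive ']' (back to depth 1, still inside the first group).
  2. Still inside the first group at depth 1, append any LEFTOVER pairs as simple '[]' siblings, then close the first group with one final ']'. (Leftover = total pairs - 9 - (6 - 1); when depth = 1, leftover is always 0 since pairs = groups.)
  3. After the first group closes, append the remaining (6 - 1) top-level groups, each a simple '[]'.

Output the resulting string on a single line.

Spec: pairs=17 depth=9 groups=6
Leftover pairs = 17 - 9 - (6-1) = 3
First group: deep chain of depth 9 + 3 sibling pairs
Remaining 5 groups: simple '[]' each

Answer: [[[[[[[[[]]]]]]]][][][]][][][][][]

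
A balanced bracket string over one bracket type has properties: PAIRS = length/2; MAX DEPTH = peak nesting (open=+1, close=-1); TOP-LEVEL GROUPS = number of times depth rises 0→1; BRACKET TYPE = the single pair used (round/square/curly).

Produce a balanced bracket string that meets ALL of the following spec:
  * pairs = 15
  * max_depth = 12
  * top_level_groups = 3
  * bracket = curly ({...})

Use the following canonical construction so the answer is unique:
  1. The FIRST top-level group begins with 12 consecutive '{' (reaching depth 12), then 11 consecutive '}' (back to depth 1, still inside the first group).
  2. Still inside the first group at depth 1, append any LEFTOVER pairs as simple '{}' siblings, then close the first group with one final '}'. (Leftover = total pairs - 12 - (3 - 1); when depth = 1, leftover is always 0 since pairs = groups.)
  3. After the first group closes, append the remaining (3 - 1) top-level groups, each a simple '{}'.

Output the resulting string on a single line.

Spec: pairs=15 depth=12 groups=3
Leftover pairs = 15 - 12 - (3-1) = 1
First group: deep chain of depth 12 + 1 sibling pairs
Remaining 2 groups: simple '{}' each

Answer: {{{{{{{{{{{{}}}}}}}}}}}{}}{}{}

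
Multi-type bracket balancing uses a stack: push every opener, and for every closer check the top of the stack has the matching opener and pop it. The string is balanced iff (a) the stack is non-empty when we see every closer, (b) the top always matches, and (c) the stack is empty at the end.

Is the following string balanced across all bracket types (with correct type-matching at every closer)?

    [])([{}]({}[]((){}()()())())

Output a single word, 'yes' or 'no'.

Answer: no

Derivation:
pos 0: push '['; stack = [
pos 1: ']' matches '['; pop; stack = (empty)
pos 2: saw closer ')' but stack is empty → INVALID
Verdict: unmatched closer ')' at position 2 → no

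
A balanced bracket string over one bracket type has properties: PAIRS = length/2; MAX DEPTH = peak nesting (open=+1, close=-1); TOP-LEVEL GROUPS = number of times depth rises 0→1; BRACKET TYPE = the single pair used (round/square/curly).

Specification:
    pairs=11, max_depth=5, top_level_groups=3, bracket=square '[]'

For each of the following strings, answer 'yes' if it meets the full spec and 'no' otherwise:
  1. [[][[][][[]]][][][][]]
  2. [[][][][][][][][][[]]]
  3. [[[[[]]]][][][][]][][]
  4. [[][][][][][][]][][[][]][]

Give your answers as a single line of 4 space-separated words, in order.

String 1 '[[][[][][[]]][][][][]]': depth seq [1 2 1 2 3 2 3 2 3 4 3 2 1 2 1 2 1 2 1 2 1 0]
  -> pairs=11 depth=4 groups=1 -> no
String 2 '[[][][][][][][][][[]]]': depth seq [1 2 1 2 1 2 1 2 1 2 1 2 1 2 1 2 1 2 3 2 1 0]
  -> pairs=11 depth=3 groups=1 -> no
String 3 '[[[[[]]]][][][][]][][]': depth seq [1 2 3 4 5 4 3 2 1 2 1 2 1 2 1 2 1 0 1 0 1 0]
  -> pairs=11 depth=5 groups=3 -> yes
String 4 '[[][][][][][][]][][[][]][]': depth seq [1 2 1 2 1 2 1 2 1 2 1 2 1 2 1 0 1 0 1 2 1 2 1 0 1 0]
  -> pairs=13 depth=2 groups=4 -> no

Answer: no no yes no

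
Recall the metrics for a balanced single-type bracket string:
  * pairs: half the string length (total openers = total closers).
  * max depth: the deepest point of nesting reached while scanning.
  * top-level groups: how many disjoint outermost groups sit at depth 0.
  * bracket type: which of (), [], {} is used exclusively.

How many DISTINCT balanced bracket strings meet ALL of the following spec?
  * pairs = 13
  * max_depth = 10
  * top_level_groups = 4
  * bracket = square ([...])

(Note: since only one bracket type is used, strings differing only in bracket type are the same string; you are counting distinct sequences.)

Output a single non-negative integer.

Answer: 4

Derivation:
Spec: pairs=13 depth=10 groups=4
Count(depth <= 10) = 90440
Count(depth <= 9) = 90436
Count(depth == 10) = 90440 - 90436 = 4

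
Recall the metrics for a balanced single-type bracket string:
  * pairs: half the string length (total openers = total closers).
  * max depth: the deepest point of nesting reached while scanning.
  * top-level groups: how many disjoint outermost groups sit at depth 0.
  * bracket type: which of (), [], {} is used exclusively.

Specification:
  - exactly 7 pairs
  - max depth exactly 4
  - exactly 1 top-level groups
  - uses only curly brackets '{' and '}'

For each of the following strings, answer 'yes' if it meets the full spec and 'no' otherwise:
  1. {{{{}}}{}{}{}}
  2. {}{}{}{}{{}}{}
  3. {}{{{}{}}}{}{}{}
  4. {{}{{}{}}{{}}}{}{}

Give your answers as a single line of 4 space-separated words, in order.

Answer: yes no no no

Derivation:
String 1 '{{{{}}}{}{}{}}': depth seq [1 2 3 4 3 2 1 2 1 2 1 2 1 0]
  -> pairs=7 depth=4 groups=1 -> yes
String 2 '{}{}{}{}{{}}{}': depth seq [1 0 1 0 1 0 1 0 1 2 1 0 1 0]
  -> pairs=7 depth=2 groups=6 -> no
String 3 '{}{{{}{}}}{}{}{}': depth seq [1 0 1 2 3 2 3 2 1 0 1 0 1 0 1 0]
  -> pairs=8 depth=3 groups=5 -> no
String 4 '{{}{{}{}}{{}}}{}{}': depth seq [1 2 1 2 3 2 3 2 1 2 3 2 1 0 1 0 1 0]
  -> pairs=9 depth=3 groups=3 -> no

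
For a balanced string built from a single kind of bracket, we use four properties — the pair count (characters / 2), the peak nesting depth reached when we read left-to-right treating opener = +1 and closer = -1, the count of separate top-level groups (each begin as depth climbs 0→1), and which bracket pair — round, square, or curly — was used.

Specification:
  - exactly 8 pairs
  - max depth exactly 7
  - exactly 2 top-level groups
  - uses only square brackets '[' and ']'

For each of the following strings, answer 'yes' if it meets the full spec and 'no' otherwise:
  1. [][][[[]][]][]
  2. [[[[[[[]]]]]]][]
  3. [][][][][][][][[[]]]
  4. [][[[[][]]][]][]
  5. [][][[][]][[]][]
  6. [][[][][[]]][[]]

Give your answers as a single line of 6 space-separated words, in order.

Answer: no yes no no no no

Derivation:
String 1 '[][][[[]][]][]': depth seq [1 0 1 0 1 2 3 2 1 2 1 0 1 0]
  -> pairs=7 depth=3 groups=4 -> no
String 2 '[[[[[[[]]]]]]][]': depth seq [1 2 3 4 5 6 7 6 5 4 3 2 1 0 1 0]
  -> pairs=8 depth=7 groups=2 -> yes
String 3 '[][][][][][][][[[]]]': depth seq [1 0 1 0 1 0 1 0 1 0 1 0 1 0 1 2 3 2 1 0]
  -> pairs=10 depth=3 groups=8 -> no
String 4 '[][[[[][]]][]][]': depth seq [1 0 1 2 3 4 3 4 3 2 1 2 1 0 1 0]
  -> pairs=8 depth=4 groups=3 -> no
String 5 '[][][[][]][[]][]': depth seq [1 0 1 0 1 2 1 2 1 0 1 2 1 0 1 0]
  -> pairs=8 depth=2 groups=5 -> no
String 6 '[][[][][[]]][[]]': depth seq [1 0 1 2 1 2 1 2 3 2 1 0 1 2 1 0]
  -> pairs=8 depth=3 groups=3 -> no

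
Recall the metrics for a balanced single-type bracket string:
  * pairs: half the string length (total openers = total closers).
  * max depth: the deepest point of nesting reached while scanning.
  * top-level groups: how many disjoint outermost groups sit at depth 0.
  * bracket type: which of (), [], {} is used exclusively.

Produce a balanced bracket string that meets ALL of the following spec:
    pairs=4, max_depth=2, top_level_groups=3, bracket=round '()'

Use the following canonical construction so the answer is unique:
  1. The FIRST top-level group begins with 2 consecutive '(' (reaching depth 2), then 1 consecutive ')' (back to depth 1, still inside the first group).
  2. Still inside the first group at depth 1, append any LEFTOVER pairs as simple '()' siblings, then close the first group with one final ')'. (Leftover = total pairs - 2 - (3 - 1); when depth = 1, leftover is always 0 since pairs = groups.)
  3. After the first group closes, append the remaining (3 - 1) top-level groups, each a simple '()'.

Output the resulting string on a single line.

Spec: pairs=4 depth=2 groups=3
Leftover pairs = 4 - 2 - (3-1) = 0
First group: deep chain of depth 2 + 0 sibling pairs
Remaining 2 groups: simple '()' each

Answer: (())()()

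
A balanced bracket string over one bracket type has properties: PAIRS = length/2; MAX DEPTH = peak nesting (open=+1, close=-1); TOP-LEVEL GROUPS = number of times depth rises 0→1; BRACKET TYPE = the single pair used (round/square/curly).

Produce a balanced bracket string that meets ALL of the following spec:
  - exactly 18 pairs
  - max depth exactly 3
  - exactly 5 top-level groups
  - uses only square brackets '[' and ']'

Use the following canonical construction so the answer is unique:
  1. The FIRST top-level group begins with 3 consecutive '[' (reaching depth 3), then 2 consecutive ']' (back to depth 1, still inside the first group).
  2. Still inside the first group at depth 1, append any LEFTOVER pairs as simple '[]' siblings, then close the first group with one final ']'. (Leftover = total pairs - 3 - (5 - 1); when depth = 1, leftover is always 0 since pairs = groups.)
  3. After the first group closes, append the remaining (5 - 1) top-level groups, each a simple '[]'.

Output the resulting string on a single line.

Spec: pairs=18 depth=3 groups=5
Leftover pairs = 18 - 3 - (5-1) = 11
First group: deep chain of depth 3 + 11 sibling pairs
Remaining 4 groups: simple '[]' each

Answer: [[[]][][][][][][][][][][][]][][][][]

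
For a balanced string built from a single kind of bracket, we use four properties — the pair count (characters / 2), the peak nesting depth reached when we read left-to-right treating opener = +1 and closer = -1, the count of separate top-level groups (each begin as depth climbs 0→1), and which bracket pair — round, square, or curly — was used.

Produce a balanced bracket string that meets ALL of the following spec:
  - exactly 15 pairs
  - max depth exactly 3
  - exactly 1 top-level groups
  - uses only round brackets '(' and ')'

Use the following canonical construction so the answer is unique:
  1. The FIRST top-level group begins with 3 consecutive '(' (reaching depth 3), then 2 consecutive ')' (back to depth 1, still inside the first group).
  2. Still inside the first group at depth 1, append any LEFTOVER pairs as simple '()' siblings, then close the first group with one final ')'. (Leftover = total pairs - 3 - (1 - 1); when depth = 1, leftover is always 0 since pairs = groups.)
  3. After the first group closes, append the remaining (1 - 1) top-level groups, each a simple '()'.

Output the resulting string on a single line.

Answer: ((())()()()()()()()()()()()())

Derivation:
Spec: pairs=15 depth=3 groups=1
Leftover pairs = 15 - 3 - (1-1) = 12
First group: deep chain of depth 3 + 12 sibling pairs
Remaining 0 groups: simple '()' each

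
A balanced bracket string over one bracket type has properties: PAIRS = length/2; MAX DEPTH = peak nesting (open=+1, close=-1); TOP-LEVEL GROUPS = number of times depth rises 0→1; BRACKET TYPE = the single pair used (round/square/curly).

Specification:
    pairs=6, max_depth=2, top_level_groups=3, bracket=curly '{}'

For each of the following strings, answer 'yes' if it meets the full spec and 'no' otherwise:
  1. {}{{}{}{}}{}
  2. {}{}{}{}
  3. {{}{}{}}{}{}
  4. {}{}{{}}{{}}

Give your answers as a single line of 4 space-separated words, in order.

String 1 '{}{{}{}{}}{}': depth seq [1 0 1 2 1 2 1 2 1 0 1 0]
  -> pairs=6 depth=2 groups=3 -> yes
String 2 '{}{}{}{}': depth seq [1 0 1 0 1 0 1 0]
  -> pairs=4 depth=1 groups=4 -> no
String 3 '{{}{}{}}{}{}': depth seq [1 2 1 2 1 2 1 0 1 0 1 0]
  -> pairs=6 depth=2 groups=3 -> yes
String 4 '{}{}{{}}{{}}': depth seq [1 0 1 0 1 2 1 0 1 2 1 0]
  -> pairs=6 depth=2 groups=4 -> no

Answer: yes no yes no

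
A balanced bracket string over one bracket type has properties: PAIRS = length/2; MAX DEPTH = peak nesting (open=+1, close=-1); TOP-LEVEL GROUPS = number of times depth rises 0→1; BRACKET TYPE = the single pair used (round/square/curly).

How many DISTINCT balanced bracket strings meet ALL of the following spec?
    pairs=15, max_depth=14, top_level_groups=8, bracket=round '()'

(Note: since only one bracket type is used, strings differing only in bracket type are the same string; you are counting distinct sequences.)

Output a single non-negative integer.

Answer: 0

Derivation:
Spec: pairs=15 depth=14 groups=8
Count(depth <= 14) = 62016
Count(depth <= 13) = 62016
Count(depth == 14) = 62016 - 62016 = 0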